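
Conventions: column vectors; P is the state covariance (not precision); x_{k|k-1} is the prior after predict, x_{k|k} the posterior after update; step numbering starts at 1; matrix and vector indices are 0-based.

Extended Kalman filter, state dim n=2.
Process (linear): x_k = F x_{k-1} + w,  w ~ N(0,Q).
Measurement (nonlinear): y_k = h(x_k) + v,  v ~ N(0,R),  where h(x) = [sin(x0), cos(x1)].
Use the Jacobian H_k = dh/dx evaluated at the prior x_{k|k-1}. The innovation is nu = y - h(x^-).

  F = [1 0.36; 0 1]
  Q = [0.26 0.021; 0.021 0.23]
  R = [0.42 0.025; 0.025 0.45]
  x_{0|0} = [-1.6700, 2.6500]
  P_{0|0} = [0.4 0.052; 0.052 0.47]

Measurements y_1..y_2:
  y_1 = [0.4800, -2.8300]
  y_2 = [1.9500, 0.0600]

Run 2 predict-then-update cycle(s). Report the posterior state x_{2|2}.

step 1: x^-=[-0.7160, 2.6500]  P^-=[0.7584 0.2422; 0.2422 0.7000]  H_jac=[0.7544 0.0000; 0.0000 -0.4720]  S=[0.8516 -0.0613; -0.0613 0.6060]  K=[0.6631 -0.1216; 0.1766 -0.5274]  nu=[1.1364, -1.9484]  x^+=[0.2745, 3.8784]  P^+=[0.3651 0.0809; 0.0809 0.4935]
step 2: x^-=[1.6707, 3.8784]  P^-=[0.7473 0.2795; 0.2795 0.7235]  H_jac=[-0.0997 0.0000; 0.0000 0.6719]  S=[0.4274 0.0063; 0.0063 0.7766]  K=[-0.1779 0.2432; -0.0744 0.6265]  nu=[0.9550, 0.8006]  x^+=[1.6955, 4.3089]  P^+=[0.6883 0.1563; 0.1563 0.4168]

x_post = [1.6955, 4.3089]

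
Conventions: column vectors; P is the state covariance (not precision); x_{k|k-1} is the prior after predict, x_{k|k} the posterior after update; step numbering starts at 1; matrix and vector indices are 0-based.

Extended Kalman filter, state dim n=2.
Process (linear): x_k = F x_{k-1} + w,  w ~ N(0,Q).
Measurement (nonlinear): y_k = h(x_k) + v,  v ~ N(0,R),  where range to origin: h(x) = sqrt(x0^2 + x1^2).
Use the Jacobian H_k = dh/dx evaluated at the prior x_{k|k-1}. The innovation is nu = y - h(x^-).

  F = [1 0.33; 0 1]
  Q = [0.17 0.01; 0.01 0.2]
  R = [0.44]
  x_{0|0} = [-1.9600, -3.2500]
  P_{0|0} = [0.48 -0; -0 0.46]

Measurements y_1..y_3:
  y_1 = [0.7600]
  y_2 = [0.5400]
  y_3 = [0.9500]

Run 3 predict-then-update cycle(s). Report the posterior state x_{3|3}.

x_post = [-1.0522, -0.6210]

step 1: x^-=[-3.0325, -3.2500]  P^-=[0.7001 0.1618; 0.1618 0.6600]  H_jac=[-0.6822 -0.7311]  S=[1.2801]  K=[-0.4655; -0.4632]  nu=[-3.6851]  x^+=[-1.3170, -1.5430]  P^+=[0.4227 -0.1142; -0.1142 0.3853]
step 2: x^-=[-1.8262, -1.5430]  P^-=[0.5592 0.0229; 0.0229 0.5853]  H_jac=[-0.7638 -0.6454]  S=[1.0327]  K=[-0.4280; -0.3828]  nu=[-1.8508]  x^+=[-1.0341, -0.8346]  P^+=[0.3701 -0.1462; -0.1462 0.4340]
step 3: x^-=[-1.3095, -0.8346]  P^-=[0.4908 0.0070; 0.0070 0.6340]  H_jac=[-0.8433 -0.5375]  S=[0.9785]  K=[-0.4268; -0.3543]  nu=[-0.6029]  x^+=[-1.0522, -0.6210]  P^+=[0.3126 -0.1410; -0.1410 0.5112]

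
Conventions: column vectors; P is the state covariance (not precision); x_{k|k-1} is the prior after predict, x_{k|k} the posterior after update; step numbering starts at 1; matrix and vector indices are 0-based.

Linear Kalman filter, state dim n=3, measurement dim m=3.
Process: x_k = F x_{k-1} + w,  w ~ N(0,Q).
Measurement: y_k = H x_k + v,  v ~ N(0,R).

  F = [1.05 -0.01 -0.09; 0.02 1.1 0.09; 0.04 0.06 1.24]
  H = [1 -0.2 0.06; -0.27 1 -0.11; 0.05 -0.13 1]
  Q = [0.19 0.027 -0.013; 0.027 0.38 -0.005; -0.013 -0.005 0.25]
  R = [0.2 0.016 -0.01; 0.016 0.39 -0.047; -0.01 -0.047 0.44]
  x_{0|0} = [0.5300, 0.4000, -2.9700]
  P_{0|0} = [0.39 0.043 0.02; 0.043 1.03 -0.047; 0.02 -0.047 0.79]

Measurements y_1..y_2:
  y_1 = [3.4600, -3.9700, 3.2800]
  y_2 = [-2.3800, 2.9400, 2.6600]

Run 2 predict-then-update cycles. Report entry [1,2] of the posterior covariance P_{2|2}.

step 1: x^-=[0.8198, 0.1833, -3.6376]  P^-=[0.6217 0.0737 -0.0559; 0.0737 1.6255 0.0896; -0.0559 0.0896 1.4642]  S=[0.8537 -0.3946 0.0662; -0.3946 2.0157 -0.3152; 0.0662 -0.3152 1.9034]  K=[0.7554 0.0998 -0.0278; 0.0850 0.8194 0.0707; -0.0006 0.0934 0.7772]  nu=[2.8951, -4.3321, 6.9004]  x^+=[2.3823, -2.6321, 1.3186]  P^+=[0.1736 0.0969 -0.0206; 0.0969 0.3473 0.0321; -0.0206 0.0321 0.3428]
step 2: x^-=[2.4091, -2.7290, 1.5724]  P^-=[0.3861 0.1309 -0.0654; 0.1309 0.8136 0.1040; -0.0654 0.1040 0.7818]  S=[0.5587 -0.1014 -0.0281; -0.1014 1.1438 -0.1093; -0.0281 -0.1093 1.2012]  K=[0.6509 0.0845 -0.0296; 0.0818 0.6842 0.0682; -0.0213 0.0909 0.6446]  nu=[-5.4292, 6.4924, 0.6124]  x^+=[-0.5948, 1.3109, 2.6731]  P^+=[0.1496 0.0829 -0.0202; 0.0829 0.2907 0.0307; -0.0202 0.0307 0.2846]

P_post[1,2] = 0.0307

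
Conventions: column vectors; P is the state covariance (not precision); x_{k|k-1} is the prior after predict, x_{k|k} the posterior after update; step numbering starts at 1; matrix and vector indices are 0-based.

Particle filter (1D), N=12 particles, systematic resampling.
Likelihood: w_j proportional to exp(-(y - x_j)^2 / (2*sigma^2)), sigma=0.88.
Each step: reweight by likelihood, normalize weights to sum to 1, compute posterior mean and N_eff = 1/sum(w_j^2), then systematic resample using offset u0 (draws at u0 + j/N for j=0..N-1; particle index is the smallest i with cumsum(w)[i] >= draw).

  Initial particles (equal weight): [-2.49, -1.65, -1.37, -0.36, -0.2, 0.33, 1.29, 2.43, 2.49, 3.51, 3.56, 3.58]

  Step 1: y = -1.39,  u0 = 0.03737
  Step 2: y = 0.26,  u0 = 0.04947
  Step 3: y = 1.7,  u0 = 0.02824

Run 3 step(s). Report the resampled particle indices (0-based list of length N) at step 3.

resampled_idx = [2, 3, 4, 5, 6, 7, 8, 8, 9, 10, 10, 11]

step 1: w=[0.1317, 0.2753, 0.2875, 0.1450, 0.1152, 0.0426, 0.0028, 0.0000, 0.0000, 0.0000, 0.0000, 0.0000]  mean=-1.2333  Neff=4.7200  idx=[0, 0, 1, 1, 1, 2, 2, 2, 3, 3, 4, 4]
step 2: w=[0.0018, 0.0018, 0.0229, 0.0229, 0.0229, 0.0434, 0.0434, 0.0434, 0.1883, 0.1883, 0.2105, 0.2105]  mean=-0.5205  Neff=5.9983  idx=[4, 6, 8, 8, 8, 9, 9, 10, 10, 11, 11, 11]
step 3: w=[0.0009, 0.0028, 0.0795, 0.0795, 0.0795, 0.0795, 0.0795, 0.1197, 0.1197, 0.1197, 0.1197, 0.1197]  mean=-0.2682  Neff=9.6793  idx=[2, 3, 4, 5, 6, 7, 8, 8, 9, 10, 10, 11]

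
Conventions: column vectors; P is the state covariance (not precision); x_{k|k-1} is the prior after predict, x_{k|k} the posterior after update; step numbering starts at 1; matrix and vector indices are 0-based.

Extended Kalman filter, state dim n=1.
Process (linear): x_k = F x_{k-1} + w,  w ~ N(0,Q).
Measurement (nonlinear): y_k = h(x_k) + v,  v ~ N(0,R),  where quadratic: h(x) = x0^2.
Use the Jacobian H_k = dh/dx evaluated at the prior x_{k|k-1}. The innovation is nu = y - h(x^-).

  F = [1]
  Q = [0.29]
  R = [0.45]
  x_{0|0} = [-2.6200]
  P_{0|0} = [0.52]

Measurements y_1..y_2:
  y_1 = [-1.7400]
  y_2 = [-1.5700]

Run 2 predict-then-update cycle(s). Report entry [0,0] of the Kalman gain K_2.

K[0,0] = -0.3638

step 1: x^-=[-2.6200]  P^-=[0.8100]  H_jac=[-5.2400]  S=[22.6907]  K=[-0.1871]  nu=[-8.6044]  x^+=[-1.0105]  P^+=[0.0161]
step 2: x^-=[-1.0105]  P^-=[0.3061]  H_jac=[-2.0210]  S=[1.7001]  K=[-0.3638]  nu=[-2.5911]  x^+=[-0.0678]  P^+=[0.0810]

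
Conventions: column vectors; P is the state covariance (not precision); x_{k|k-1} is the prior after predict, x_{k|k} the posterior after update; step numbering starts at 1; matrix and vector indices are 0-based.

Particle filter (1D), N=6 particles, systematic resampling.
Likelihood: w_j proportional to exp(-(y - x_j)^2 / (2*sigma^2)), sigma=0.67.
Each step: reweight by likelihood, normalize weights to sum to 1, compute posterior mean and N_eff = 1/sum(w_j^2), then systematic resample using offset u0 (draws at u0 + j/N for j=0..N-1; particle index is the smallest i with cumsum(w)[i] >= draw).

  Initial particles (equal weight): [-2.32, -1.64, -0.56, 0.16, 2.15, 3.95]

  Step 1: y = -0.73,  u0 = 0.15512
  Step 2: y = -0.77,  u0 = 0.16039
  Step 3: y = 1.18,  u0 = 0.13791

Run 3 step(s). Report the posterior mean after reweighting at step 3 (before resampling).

post_mean = 0.0308

step 1: w=[0.0325, 0.2161, 0.5264, 0.2250, 0.0001, 0.0000]  mean=-0.6885  Neff=2.6638  idx=[1, 2, 2, 2, 3, 3]
step 2: w=[0.1063, 0.2351, 0.2351, 0.2351, 0.0942, 0.0942]  mean=-0.5391  Neff=5.1321  idx=[1, 1, 2, 3, 4, 5]
step 3: w=[0.0449, 0.0449, 0.0449, 0.0449, 0.4103, 0.4103]  mean=0.0308  Neff=2.9009  idx=[3, 4, 4, 5, 5, 5]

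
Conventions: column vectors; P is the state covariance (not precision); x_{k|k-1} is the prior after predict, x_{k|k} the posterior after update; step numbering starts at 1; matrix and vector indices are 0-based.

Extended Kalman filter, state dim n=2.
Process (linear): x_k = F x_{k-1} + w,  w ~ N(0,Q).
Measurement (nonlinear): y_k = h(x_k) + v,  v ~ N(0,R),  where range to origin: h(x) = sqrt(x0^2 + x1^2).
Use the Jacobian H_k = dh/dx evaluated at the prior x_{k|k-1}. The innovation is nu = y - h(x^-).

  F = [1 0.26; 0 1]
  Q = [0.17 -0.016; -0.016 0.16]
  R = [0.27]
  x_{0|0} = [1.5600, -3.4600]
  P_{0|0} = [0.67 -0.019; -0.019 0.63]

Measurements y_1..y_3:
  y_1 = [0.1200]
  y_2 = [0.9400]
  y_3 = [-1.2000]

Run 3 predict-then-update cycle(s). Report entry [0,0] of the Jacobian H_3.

H_jac[0,0] = 0.0460

step 1: x^-=[0.6604, -3.4600]  P^-=[0.8727 0.1288; 0.1288 0.7900]  H_jac=[0.1875 -0.9823]  S=[1.0155]  K=[0.0365; -0.7404]  nu=[-3.4025]  x^+=[0.5361, -0.9408]  P^+=[0.8714 0.1563; 0.1563 0.2333]
step 2: x^-=[0.2915, -0.9408]  P^-=[1.1384 0.2009; 0.2009 0.3933]  H_jac=[0.2959 -0.9552]  S=[0.6150]  K=[0.2357; -0.5143]  nu=[-0.0450]  x^+=[0.2809, -0.9177]  P^+=[1.1042 0.2755; 0.2755 0.2307]
step 3: x^-=[0.0423, -0.9177]  P^-=[1.4331 0.3195; 0.3195 0.3907]  H_jac=[0.0460 -0.9989]  S=[0.6335]  K=[-0.3996; -0.5928]  nu=[-2.1187]  x^+=[0.8890, 0.3383]  P^+=[1.3319 0.1694; 0.1694 0.1680]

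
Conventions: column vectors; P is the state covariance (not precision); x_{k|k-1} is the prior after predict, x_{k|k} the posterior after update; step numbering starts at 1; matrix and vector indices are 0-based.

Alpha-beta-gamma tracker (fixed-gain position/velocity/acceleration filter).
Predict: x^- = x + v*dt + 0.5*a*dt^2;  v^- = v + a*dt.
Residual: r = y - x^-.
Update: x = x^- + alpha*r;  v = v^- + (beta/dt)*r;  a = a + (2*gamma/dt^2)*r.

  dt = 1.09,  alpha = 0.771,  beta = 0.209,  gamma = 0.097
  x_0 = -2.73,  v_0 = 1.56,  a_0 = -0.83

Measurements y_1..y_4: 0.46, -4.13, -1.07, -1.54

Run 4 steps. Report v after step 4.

step 1: x_pred=-1.5227  r=1.9827  x^+=0.0060  v^+=1.0355  a^+=-0.5063
step 2: x_pred=0.8339  r=-4.9639  x^+=-2.9933  v^+=-0.4682  a^+=-1.3168
step 3: x_pred=-4.2858  r=3.2158  x^+=-1.8064  v^+=-1.2868  a^+=-0.7917
step 4: x_pred=-3.6794  r=2.1394  x^+=-2.0299  v^+=-1.7396  a^+=-0.4424

v_post = -1.7396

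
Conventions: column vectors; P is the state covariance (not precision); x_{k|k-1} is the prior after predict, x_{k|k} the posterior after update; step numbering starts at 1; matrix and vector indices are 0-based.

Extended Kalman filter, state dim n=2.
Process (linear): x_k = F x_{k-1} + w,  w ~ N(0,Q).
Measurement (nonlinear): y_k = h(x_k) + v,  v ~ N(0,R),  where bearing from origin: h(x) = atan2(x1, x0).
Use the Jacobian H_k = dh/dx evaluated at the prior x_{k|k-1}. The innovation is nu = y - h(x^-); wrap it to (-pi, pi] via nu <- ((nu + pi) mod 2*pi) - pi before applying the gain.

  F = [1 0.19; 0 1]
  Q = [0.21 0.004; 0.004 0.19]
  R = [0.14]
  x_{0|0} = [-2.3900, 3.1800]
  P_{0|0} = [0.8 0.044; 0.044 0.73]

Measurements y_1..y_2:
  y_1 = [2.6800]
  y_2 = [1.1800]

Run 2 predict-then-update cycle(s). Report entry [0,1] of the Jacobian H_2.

H_jac[0,1] = -0.1734

step 1: x^-=[-1.7858, 3.1800]  P^-=[1.0531 0.1867; 0.1867 0.9200]  H_jac=[-0.2391 -0.1343]  S=[0.2288]  K=[-1.2101; -0.7351]  nu=[0.5975]  x^+=[-2.5089, 2.7408]  P^+=[0.7181 -0.0168; -0.0168 0.7964]
step 2: x^-=[-1.9881, 2.7408]  P^-=[0.9505 0.1385; 0.1385 0.9864]  H_jac=[-0.2391 -0.1734]  S=[0.2355]  K=[-1.0670; -0.8671]  nu=[-1.0184]  x^+=[-0.9016, 3.6238]  P^+=[0.6824 -0.0793; -0.0793 0.8094]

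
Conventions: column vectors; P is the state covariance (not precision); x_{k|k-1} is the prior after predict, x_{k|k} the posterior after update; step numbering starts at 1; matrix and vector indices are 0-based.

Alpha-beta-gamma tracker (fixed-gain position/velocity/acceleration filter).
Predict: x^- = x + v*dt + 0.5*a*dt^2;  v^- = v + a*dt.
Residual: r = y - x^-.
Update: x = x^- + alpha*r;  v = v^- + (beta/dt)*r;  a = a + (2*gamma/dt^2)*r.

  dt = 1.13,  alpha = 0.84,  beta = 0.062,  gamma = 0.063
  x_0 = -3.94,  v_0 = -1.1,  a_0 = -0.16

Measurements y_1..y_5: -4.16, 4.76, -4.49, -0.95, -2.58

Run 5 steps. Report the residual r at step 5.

resid = -2.0591

step 1: x_pred=-5.2852  r=1.1252  x^+=-4.3400  v^+=-1.2191  a^+=-0.0490
step 2: x_pred=-5.7488  r=10.5088  x^+=3.0786  v^+=-0.6978  a^+=0.9880
step 3: x_pred=2.9208  r=-7.4108  x^+=-3.3043  v^+=0.0120  a^+=0.2567
step 4: x_pred=-3.1268  r=2.1768  x^+=-1.2983  v^+=0.4215  a^+=0.4715
step 5: x_pred=-0.5209  r=-2.0591  x^+=-2.2505  v^+=0.8414  a^+=0.2683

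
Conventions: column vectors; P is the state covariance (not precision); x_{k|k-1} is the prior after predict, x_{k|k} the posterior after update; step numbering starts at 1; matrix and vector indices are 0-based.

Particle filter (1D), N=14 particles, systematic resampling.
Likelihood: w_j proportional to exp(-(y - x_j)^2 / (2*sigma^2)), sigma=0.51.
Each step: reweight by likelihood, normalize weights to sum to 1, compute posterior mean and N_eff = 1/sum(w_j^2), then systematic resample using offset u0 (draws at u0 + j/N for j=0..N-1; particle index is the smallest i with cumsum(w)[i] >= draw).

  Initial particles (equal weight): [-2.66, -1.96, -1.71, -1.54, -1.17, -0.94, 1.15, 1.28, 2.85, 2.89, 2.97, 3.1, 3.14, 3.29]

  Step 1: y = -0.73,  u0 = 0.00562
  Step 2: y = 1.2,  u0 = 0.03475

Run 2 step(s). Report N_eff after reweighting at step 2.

step 1: w=[0.0004, 0.0259, 0.0749, 0.1345, 0.3273, 0.4362, 0.0005, 0.0002, 0.0000, 0.0000, 0.0000, 0.0000, 0.0000, 0.0000]  mean=-1.1792  Neff=3.1075  idx=[1, 2, 3, 3, 4, 4, 4, 4, 5, 5, 5, 5, 5, 5]
step 2: w=[0.0000, 0.0001, 0.0005, 0.0005, 0.0208, 0.0208, 0.0208, 0.0208, 0.1526, 0.1526, 0.1526, 0.1526, 0.1526, 0.1526]  mean=-0.9598  Neff=7.0682  idx=[5, 8, 8, 9, 9, 10, 10, 10, 11, 11, 12, 12, 13, 13]

N_eff = 7.0682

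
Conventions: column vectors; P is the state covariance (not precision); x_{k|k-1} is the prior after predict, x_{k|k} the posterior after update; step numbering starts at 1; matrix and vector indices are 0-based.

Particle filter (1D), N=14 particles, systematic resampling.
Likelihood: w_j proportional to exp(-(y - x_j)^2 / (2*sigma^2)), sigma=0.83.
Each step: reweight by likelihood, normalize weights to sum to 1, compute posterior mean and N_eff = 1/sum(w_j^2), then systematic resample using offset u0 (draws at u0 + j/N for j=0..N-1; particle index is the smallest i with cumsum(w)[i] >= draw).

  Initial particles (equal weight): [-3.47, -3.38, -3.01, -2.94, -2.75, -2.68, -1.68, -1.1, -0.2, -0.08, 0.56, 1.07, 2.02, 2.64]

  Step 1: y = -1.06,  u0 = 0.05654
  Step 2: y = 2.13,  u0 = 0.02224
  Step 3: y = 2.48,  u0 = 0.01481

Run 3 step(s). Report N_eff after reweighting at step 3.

step 1: w=[0.0042, 0.0058, 0.0182, 0.0221, 0.0362, 0.0428, 0.2177, 0.2874, 0.1682, 0.1433, 0.0428, 0.0107, 0.0003, 0.0000]  mean=-1.0596  Neff=5.4100  idx=[4, 5, 6, 6, 6, 7, 7, 7, 7, 8, 8, 9, 9, 10]
step 2: w=[0.0000, 0.0000, 0.0001, 0.0001, 0.0001, 0.0019, 0.0019, 0.0019, 0.0019, 0.0731, 0.0731, 0.1086, 0.1086, 0.6285]  mean=0.2963  Neff=2.3291  idx=[9, 10, 11, 11, 12, 13, 13, 13, 13, 13, 13, 13, 13, 13]
step 3: w=[0.0083, 0.0083, 0.0131, 0.0131, 0.0131, 0.1049, 0.1049, 0.1049, 0.1049, 0.1049, 0.1049, 0.1049, 0.1049, 0.1049]  mean=0.5223  Neff=10.0306  idx=[1, 5, 5, 6, 7, 8, 8, 9, 10, 10, 11, 12, 12, 13]

N_eff = 10.0306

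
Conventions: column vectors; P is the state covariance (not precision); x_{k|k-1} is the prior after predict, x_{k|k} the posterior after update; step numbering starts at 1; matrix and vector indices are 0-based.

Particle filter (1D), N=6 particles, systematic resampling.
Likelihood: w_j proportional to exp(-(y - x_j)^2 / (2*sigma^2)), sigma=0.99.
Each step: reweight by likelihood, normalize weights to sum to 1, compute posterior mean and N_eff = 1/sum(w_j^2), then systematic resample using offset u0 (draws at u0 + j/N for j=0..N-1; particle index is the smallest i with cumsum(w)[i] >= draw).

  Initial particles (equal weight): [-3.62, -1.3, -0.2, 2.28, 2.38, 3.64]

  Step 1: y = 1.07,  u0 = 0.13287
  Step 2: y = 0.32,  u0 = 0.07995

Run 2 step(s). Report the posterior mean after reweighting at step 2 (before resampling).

post_mean = 0.3729

step 1: w=[0.0000, 0.0401, 0.3091, 0.3334, 0.2932, 0.0242]  mean=1.4322  Neff=3.3915  idx=[2, 2, 3, 3, 4, 4]
step 2: w=[0.3866, 0.3866, 0.0625, 0.0625, 0.0509, 0.0509]  mean=0.3729  Neff=3.2066  idx=[0, 0, 1, 1, 1, 4]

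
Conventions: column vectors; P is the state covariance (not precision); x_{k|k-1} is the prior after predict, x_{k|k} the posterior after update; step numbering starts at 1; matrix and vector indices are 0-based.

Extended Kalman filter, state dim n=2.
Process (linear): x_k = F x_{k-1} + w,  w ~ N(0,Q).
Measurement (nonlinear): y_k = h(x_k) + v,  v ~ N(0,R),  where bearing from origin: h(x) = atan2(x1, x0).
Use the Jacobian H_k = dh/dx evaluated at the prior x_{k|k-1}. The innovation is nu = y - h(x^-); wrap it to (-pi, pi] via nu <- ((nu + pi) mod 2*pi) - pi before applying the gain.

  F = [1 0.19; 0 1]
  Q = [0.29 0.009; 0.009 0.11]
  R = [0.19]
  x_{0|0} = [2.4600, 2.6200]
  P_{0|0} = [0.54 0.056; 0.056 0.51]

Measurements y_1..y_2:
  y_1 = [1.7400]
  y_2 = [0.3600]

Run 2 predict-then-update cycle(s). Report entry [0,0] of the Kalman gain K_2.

step 1: x^-=[2.9578, 2.6200]  P^-=[0.8697 0.1619; 0.1619 0.6200]  H_jac=[-0.1678 0.1894]  S=[0.2264]  K=[-0.5090; 0.3987]  nu=[1.0151]  x^+=[2.4411, 3.0247]  P^+=[0.8110 0.2079; 0.2079 0.5840]
step 2: x^-=[3.0158, 3.0247]  P^-=[1.2011 0.3278; 0.3278 0.6940]  H_jac=[-0.1658 0.1653]  S=[0.2240]  K=[-0.6470; 0.2695]  nu=[-0.4269]  x^+=[3.2920, 2.9097]  P^+=[1.1073 0.3669; 0.3669 0.6777]

K[0,0] = -0.6470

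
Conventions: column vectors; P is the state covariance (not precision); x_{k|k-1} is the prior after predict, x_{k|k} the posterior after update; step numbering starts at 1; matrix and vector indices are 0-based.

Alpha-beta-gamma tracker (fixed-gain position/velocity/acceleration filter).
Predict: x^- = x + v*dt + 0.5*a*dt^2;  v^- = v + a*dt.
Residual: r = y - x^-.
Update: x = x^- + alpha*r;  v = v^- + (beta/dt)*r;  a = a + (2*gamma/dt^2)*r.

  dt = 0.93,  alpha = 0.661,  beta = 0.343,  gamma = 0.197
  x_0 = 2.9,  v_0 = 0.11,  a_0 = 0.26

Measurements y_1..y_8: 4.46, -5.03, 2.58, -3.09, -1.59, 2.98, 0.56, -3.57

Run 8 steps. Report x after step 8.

step 1: x_pred=3.1147  r=1.3453  x^+=4.0040  v^+=0.8480  a^+=0.8728
step 2: x_pred=5.1700  r=-10.2000  x^+=-1.5722  v^+=-2.1023  a^+=-3.7737
step 3: x_pred=-5.1592  r=7.7392  x^+=-0.0436  v^+=-2.7575  a^+=-0.2482
step 4: x_pred=-2.7154  r=-0.3746  x^+=-2.9630  v^+=-3.1264  a^+=-0.4188
step 5: x_pred=-6.0517  r=4.4617  x^+=-3.1025  v^+=-1.8704  a^+=1.6137
step 6: x_pred=-4.1441  r=7.1241  x^+=0.5649  v^+=2.2578  a^+=4.8590
step 7: x_pred=4.7660  r=-4.2060  x^+=1.9858  v^+=5.2255  a^+=2.9430
step 8: x_pred=8.1182  r=-11.6882  x^+=0.3923  v^+=3.6517  a^+=-2.3815

x_post = 0.3923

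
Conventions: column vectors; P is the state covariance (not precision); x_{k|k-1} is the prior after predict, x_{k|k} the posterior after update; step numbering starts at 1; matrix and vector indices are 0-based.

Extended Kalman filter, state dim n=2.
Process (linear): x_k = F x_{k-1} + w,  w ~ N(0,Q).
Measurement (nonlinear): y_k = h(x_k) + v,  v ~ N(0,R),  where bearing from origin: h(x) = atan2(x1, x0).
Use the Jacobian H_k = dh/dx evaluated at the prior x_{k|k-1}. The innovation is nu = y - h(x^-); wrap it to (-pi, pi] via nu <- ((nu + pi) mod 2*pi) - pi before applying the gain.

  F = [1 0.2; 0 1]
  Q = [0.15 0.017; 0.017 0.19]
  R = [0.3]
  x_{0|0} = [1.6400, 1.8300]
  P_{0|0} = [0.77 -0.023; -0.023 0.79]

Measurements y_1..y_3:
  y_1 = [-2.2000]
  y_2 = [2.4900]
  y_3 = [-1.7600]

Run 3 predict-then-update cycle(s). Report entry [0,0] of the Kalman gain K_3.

K[0,0] = -0.0620

step 1: x^-=[2.0060, 1.8300]  P^-=[0.9424 0.1520; 0.1520 0.9800]  H_jac=[-0.2482 0.2721]  S=[0.4101]  K=[-0.4696; 0.5582]  nu=[-2.9395]  x^+=[3.3863, 0.1891]  P^+=[0.8520 0.2595; 0.2595 0.8522]
step 2: x^-=[3.4241, 0.1891]  P^-=[1.1399 0.4469; 0.4469 1.0422]  H_jac=[-0.0161 0.2912]  S=[0.3845]  K=[0.2908; 0.7706]  nu=[2.4348]  x^+=[4.1321, 2.0654]  P^+=[1.1074 0.3608; 0.3608 0.8139]
step 3: x^-=[4.5452, 2.0654]  P^-=[1.4342 0.5406; 0.5406 1.0039]  H_jac=[-0.0829 0.1824]  S=[0.3269]  K=[-0.0620; 0.4230]  nu=[-2.1865]  x^+=[4.6808, 1.1405]  P^+=[1.4330 0.5491; 0.5491 0.9454]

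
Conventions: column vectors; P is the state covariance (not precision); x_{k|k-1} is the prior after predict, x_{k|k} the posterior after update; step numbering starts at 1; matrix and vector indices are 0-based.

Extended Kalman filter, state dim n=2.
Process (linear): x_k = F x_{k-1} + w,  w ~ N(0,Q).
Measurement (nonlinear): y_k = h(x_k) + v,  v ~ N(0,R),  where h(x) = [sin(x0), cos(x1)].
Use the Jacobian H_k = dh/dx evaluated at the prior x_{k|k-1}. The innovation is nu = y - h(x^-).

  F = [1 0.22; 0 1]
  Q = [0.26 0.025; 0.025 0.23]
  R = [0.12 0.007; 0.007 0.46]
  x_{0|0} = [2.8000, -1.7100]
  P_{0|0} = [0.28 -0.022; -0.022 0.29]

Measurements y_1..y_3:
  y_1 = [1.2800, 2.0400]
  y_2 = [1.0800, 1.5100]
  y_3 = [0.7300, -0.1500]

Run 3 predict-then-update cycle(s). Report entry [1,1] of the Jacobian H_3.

step 1: x^-=[2.4238, -1.7100]  P^-=[0.5444 0.0668; 0.0668 0.5200]  H_jac=[-0.7533 0.0000; 0.0000 0.9903]  S=[0.4289 -0.0428; -0.0428 0.9700]  K=[-0.9535 0.0261; -0.0646 0.5281]  nu=[0.6223, 2.1788]  x^+=[1.8873, -0.5997]  P^+=[0.1517 0.0054; 0.0054 0.2448]
step 2: x^-=[1.7554, -0.5997]  P^-=[0.4259 0.0842; 0.0842 0.4748]  H_jac=[-0.1835 0.0000; 0.0000 0.5644]  S=[0.1343 -0.0017; -0.0017 0.6112]  K=[-0.5809 0.0761; -0.1095 0.4381]  nu=[0.0970, 0.6845]  x^+=[1.7512, -0.3104]  P^+=[0.3769 0.0549; 0.0549 0.3557]
step 3: x^-=[1.6829, -0.3104]  P^-=[0.6782 0.1581; 0.1581 0.5857]  H_jac=[-0.1118 0.0000; 0.0000 0.3055]  S=[0.1285 0.0016; 0.0016 0.5147]  K=[-0.5916 0.0957; -0.1420 0.3481]  nu=[-0.2637, -1.1022]  x^+=[1.7334, -0.6567]  P^+=[0.6287 0.1305; 0.1305 0.5209]

H_jac[1,1] = 0.3055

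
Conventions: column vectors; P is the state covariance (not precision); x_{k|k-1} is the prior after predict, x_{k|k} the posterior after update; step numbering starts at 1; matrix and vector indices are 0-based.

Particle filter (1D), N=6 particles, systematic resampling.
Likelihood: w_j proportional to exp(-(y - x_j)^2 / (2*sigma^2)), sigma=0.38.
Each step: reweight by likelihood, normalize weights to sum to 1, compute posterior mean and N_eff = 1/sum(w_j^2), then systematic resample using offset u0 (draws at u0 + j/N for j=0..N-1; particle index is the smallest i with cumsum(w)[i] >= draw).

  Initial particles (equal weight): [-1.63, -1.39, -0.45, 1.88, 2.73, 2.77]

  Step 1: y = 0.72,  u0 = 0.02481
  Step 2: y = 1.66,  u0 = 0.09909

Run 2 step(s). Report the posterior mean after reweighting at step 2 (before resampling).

step 1: w=[0.0000, 0.0000, 0.4798, 0.5201, 0.0000, 0.0000]  mean=0.7621  Neff=1.9971  idx=[2, 2, 2, 3, 3, 3]
step 2: w=[0.0000, 0.0000, 0.0000, 0.3333, 0.3333, 0.3333]  mean=1.8800  Neff=3.0000  idx=[3, 3, 4, 4, 5, 5]

post_mean = 1.8800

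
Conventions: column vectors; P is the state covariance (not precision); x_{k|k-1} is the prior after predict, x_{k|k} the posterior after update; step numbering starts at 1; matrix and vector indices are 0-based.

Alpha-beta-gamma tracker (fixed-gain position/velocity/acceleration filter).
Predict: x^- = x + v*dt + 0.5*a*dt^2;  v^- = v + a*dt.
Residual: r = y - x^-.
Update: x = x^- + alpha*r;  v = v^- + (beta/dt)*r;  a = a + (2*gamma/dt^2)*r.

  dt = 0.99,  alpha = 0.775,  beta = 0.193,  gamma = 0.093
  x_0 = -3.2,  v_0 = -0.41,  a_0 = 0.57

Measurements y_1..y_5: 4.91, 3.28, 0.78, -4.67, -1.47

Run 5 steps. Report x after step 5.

x_post = -1.4460

step 1: x_pred=-3.3266  r=8.2366  x^+=3.0568  v^+=1.7600  a^+=2.1331
step 2: x_pred=5.8445  r=-2.5645  x^+=3.8570  v^+=3.3718  a^+=1.6464
step 3: x_pred=8.0020  r=-7.2220  x^+=2.4049  v^+=3.5939  a^+=0.2759
step 4: x_pred=6.0981  r=-10.7681  x^+=-2.2472  v^+=1.7678  a^+=-1.7677
step 5: x_pred=-1.3634  r=-0.1066  x^+=-1.4460  v^+=-0.0030  a^+=-1.7879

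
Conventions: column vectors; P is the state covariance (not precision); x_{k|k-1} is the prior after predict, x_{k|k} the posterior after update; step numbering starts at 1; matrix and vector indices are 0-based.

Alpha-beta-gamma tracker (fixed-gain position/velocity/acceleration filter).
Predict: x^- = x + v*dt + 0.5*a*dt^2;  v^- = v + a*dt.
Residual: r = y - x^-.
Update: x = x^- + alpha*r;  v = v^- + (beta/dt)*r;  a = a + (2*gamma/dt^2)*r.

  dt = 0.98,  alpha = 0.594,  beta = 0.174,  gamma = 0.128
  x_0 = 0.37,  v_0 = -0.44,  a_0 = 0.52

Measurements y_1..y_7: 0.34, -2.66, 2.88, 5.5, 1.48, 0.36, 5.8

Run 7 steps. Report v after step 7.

v_post = 0.9632

step 1: x_pred=0.1885  r=0.1515  x^+=0.2785  v^+=0.0965  a^+=0.5604
step 2: x_pred=0.6422  r=-3.3022  x^+=-1.3193  v^+=0.0594  a^+=-0.3198
step 3: x_pred=-1.4147  r=4.2947  x^+=1.1363  v^+=0.5085  a^+=0.8250
step 4: x_pred=2.0308  r=3.4692  x^+=4.0915  v^+=1.9329  a^+=1.7497
step 5: x_pred=6.8259  r=-5.3459  x^+=3.6505  v^+=2.6984  a^+=0.3247
step 6: x_pred=6.4508  r=-6.0908  x^+=2.8329  v^+=1.9352  a^+=-1.2988
step 7: x_pred=4.1057  r=1.6943  x^+=5.1121  v^+=0.9632  a^+=-0.8472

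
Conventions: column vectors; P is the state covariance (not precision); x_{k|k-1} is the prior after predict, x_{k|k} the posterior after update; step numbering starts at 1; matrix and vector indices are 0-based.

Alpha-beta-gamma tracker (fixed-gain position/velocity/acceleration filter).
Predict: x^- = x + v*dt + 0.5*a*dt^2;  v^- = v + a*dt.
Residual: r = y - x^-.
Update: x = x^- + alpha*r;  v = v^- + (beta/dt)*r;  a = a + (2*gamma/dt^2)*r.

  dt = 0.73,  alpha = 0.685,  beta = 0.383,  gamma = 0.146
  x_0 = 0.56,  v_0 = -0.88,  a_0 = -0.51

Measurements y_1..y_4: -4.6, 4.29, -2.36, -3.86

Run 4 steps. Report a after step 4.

a_post = -0.8685

step 1: x_pred=-0.2183  r=-4.3817  x^+=-3.2198  v^+=-3.5512  a^+=-2.9109
step 2: x_pred=-6.5878  r=10.8778  x^+=0.8635  v^+=0.0309  a^+=3.0495
step 3: x_pred=1.6986  r=-4.0586  x^+=-1.0815  v^+=0.1277  a^+=0.8256
step 4: x_pred=-0.7684  r=-3.0916  x^+=-2.8861  v^+=-0.8917  a^+=-0.8685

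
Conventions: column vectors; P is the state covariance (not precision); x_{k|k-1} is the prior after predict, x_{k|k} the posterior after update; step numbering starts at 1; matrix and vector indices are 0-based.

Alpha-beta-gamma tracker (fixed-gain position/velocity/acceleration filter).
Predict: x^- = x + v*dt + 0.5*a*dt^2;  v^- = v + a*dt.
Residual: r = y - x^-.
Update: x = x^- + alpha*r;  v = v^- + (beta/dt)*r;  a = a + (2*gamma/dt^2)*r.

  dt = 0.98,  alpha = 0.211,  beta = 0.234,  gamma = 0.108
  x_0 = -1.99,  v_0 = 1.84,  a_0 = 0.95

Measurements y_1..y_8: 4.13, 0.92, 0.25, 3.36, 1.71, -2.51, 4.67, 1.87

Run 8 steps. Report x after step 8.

step 1: x_pred=0.2694  r=3.8606  x^+=1.0840  v^+=3.6928  a^+=1.8183
step 2: x_pred=5.5761  r=-4.6561  x^+=4.5936  v^+=4.3630  a^+=0.7711
step 3: x_pred=9.2396  r=-8.9896  x^+=7.3428  v^+=2.9721  a^+=-1.2507
step 4: x_pred=9.6549  r=-6.2949  x^+=8.3267  v^+=0.2433  a^+=-2.6665
step 5: x_pred=7.2847  r=-5.5747  x^+=6.1085  v^+=-3.7009  a^+=-3.9203
step 6: x_pred=0.5990  r=-3.1090  x^+=-0.0570  v^+=-8.2852  a^+=-4.6195
step 7: x_pred=-10.3947  r=15.0647  x^+=-7.2161  v^+=-9.2152  a^+=-1.2314
step 8: x_pred=-16.8383  r=18.7083  x^+=-12.8908  v^+=-5.9549  a^+=2.9762

x_post = -12.8908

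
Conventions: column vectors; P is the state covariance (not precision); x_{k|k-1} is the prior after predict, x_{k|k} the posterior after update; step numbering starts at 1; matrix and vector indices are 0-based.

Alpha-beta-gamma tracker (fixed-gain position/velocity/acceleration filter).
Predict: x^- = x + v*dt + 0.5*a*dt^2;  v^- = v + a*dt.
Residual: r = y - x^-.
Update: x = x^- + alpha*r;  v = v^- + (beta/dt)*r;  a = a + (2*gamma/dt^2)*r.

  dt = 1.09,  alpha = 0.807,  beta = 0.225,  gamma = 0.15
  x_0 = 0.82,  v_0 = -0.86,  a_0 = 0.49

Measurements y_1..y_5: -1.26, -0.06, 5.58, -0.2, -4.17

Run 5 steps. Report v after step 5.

v_post = 0.6416

step 1: x_pred=0.1737  r=-1.4337  x^+=-0.9833  v^+=-0.6218  a^+=0.1280
step 2: x_pred=-1.5851  r=1.5251  x^+=-0.3543  v^+=-0.1675  a^+=0.5131
step 3: x_pred=-0.2322  r=5.8122  x^+=4.4583  v^+=1.5915  a^+=1.9807
step 4: x_pred=7.3696  r=-7.5696  x^+=1.2609  v^+=2.1879  a^+=0.0693
step 5: x_pred=3.6869  r=-7.8569  x^+=-2.6536  v^+=0.6416  a^+=-1.9146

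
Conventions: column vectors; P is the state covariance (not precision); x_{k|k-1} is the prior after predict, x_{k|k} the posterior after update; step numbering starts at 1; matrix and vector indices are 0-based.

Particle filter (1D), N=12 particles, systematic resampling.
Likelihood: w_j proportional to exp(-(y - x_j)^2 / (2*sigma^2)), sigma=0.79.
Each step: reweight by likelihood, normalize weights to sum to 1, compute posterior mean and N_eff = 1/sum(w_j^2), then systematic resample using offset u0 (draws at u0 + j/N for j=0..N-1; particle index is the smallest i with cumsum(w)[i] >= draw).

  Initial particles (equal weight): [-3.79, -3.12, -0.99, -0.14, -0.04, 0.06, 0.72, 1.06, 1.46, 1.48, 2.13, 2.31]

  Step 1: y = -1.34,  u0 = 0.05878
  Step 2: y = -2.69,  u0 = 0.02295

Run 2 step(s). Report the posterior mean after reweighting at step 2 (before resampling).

step 1: w=[0.0045, 0.0433, 0.4975, 0.1731, 0.1417, 0.1141, 0.0183, 0.0054, 0.0010, 0.0009, 0.0000, 0.0000]  mean=-0.6458  Neff=3.1969  idx=[2, 2, 2, 2, 2, 2, 3, 3, 4, 4, 5, 6]
step 2: w=[0.1611, 0.1611, 0.1611, 0.1611, 0.1611, 0.1611, 0.0089, 0.0089, 0.0059, 0.0059, 0.0038, 0.0001]  mean=-0.9594  Neff=6.4137  idx=[0, 0, 1, 1, 2, 2, 3, 3, 4, 4, 5, 5]

post_mean = -0.9594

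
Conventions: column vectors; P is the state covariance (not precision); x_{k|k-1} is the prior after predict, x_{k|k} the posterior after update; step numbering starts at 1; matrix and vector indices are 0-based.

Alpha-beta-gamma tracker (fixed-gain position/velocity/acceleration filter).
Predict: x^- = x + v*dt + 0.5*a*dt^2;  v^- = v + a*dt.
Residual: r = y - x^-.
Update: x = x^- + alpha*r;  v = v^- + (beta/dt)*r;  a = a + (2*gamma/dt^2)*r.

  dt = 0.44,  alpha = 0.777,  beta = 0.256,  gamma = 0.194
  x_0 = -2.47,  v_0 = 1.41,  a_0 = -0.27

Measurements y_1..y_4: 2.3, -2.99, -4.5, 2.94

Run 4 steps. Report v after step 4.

v_post = -2.3626

step 1: x_pred=-1.8757  r=4.1757  x^+=1.3688  v^+=3.7207  a^+=8.0987
step 2: x_pred=3.7899  r=-6.7799  x^+=-1.4781  v^+=3.3395  a^+=-5.4891
step 3: x_pred=-0.5400  r=-3.9600  x^+=-3.6169  v^+=-1.3797  a^+=-13.4253
step 4: x_pred=-5.5236  r=8.4636  x^+=1.0526  v^+=-2.3626  a^+=3.5368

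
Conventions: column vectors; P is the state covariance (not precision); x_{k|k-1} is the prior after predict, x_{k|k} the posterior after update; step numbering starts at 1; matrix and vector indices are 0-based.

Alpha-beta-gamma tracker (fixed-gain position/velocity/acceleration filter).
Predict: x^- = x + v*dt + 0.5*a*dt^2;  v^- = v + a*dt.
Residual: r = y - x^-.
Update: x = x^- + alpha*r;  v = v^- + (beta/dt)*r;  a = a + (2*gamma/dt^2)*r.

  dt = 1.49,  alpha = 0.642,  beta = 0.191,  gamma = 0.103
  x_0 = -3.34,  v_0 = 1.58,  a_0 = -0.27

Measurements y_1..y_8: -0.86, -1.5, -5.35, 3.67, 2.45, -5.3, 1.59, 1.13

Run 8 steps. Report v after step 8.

v_post = 0.1939

step 1: x_pred=-1.2855  r=0.4255  x^+=-1.0123  v^+=1.2322  a^+=-0.2305
step 2: x_pred=0.5678  r=-2.0678  x^+=-0.7597  v^+=0.6237  a^+=-0.4224
step 3: x_pred=-0.2993  r=-5.0507  x^+=-3.5418  v^+=-0.6531  a^+=-0.8910
step 4: x_pred=-5.5040  r=9.1740  x^+=0.3857  v^+=-0.8047  a^+=-0.0398
step 5: x_pred=-0.8575  r=3.3075  x^+=1.2659  v^+=-0.4400  a^+=0.2671
step 6: x_pred=0.9067  r=-6.2067  x^+=-3.0780  v^+=-0.8377  a^+=-0.3088
step 7: x_pred=-4.6689  r=6.2589  x^+=-0.6507  v^+=-0.4955  a^+=0.2720
step 8: x_pred=-1.0871  r=2.2171  x^+=0.3363  v^+=0.1939  a^+=0.4777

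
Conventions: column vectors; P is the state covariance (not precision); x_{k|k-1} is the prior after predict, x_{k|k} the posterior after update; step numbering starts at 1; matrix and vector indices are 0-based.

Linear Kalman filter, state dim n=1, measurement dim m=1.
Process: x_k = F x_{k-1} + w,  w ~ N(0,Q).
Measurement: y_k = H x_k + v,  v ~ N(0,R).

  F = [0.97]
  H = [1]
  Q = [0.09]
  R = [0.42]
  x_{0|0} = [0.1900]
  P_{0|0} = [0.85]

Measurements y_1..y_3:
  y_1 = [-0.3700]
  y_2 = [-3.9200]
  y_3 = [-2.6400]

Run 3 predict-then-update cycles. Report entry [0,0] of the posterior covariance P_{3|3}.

P_post[0,0] = 0.1651

step 1: x^-=[0.1843]  P^-=[0.8898]  S=[1.3098]  K=[0.6793]  nu=[-0.5543]  x^+=[-0.1923]  P^+=[0.2853]
step 2: x^-=[-0.1865]  P^-=[0.3585]  S=[0.7785]  K=[0.4605]  nu=[-3.7335]  x^+=[-1.9057]  P^+=[0.1934]
step 3: x^-=[-1.8485]  P^-=[0.2720]  S=[0.6920]  K=[0.3930]  nu=[-0.7915]  x^+=[-2.1596]  P^+=[0.1651]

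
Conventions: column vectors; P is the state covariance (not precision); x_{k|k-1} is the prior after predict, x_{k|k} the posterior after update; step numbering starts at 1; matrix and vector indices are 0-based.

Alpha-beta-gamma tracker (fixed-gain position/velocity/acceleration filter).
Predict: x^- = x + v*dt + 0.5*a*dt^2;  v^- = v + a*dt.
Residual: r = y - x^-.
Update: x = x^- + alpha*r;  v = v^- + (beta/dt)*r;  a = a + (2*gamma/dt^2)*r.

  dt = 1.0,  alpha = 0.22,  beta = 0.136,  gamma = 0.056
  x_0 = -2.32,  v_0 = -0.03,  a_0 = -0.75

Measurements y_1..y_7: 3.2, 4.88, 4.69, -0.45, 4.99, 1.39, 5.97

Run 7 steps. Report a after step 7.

step 1: x_pred=-2.7250  r=5.9250  x^+=-1.4215  v^+=0.0258  a^+=-0.0864
step 2: x_pred=-1.4389  r=6.3189  x^+=-0.0487  v^+=0.7988  a^+=0.6213
step 3: x_pred=1.0607  r=3.6293  x^+=1.8591  v^+=1.9137  a^+=1.0278
step 4: x_pred=4.2867  r=-4.7367  x^+=3.2446  v^+=2.2973  a^+=0.4973
step 5: x_pred=5.7906  r=-0.8006  x^+=5.6144  v^+=2.6857  a^+=0.4076
step 6: x_pred=8.5039  r=-7.1139  x^+=6.9389  v^+=2.1258  a^+=-0.3891
step 7: x_pred=8.8701  r=-2.9001  x^+=8.2321  v^+=1.3423  a^+=-0.7140

a_post = -0.7140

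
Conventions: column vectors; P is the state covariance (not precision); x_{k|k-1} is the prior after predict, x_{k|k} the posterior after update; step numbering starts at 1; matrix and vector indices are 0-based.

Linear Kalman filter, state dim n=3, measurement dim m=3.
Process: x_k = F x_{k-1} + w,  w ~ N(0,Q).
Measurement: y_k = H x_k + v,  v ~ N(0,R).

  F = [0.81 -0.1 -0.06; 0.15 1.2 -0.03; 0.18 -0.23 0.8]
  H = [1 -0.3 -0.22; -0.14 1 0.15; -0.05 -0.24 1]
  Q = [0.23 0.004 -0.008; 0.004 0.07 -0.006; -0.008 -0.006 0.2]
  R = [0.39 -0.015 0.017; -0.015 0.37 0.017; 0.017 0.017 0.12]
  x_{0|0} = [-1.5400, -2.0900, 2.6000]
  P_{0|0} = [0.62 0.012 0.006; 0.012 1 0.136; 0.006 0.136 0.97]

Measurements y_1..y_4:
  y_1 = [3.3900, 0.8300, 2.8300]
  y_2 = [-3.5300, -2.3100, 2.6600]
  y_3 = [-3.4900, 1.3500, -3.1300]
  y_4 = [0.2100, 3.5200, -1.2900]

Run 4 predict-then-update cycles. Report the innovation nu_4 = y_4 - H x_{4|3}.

innov = [1.5345, 3.2320, 0.3377]

step 1: x^-=[-1.1944, -2.8170, 2.2835]  P^-=[0.6494 -0.0370 0.0512; -0.0370 1.5193 -0.1542; 0.0512 -0.1542 0.8445]  S=[1.1963 -0.5780 0.0063; -0.5780 1.8830 -0.3720; 0.0063 -0.3720 1.1216]  K=[0.6080 0.1359 0.0662; -0.0205 0.7491 -0.2124; -0.0092 0.1430 0.8311]  nu=[4.2417, 3.1373, -0.1893]  x^+=[1.7981, -0.5138, 2.5358]  P^+=[0.2692 0.0722 0.0514; 0.0722 0.2755 0.0566; 0.0514 0.0566 0.1182]
step 2: x^-=[1.3557, -0.4230, 2.4704]  P^-=[0.3938 0.0674 0.0461; 0.0674 0.4943 -0.0038; 0.0461 -0.0038 0.2869]  S=[0.7809 -0.1483 0.0022; -0.1483 0.8565 -0.0675; 0.0022 -0.0675 0.4352]  K=[0.4861 0.1096 0.0381; 0.0025 0.5498 -0.2040; -0.0051 0.0901 0.6700]  nu=[-4.4691, -2.0678, 0.1558]  x^+=[-1.0372, -1.6027, 2.4111]  P^+=[0.2146 0.0580 0.0394; 0.0580 0.2026 0.0364; 0.0394 0.0364 0.0926]
step 3: x^-=[-0.8245, -2.1511, 2.1108]  P^-=[0.3604 0.0577 0.0343; 0.0577 0.3845 -0.0081; 0.0343 -0.0081 0.2700]  S=[0.7473 -0.1213 -0.0090; -0.1213 0.7477 -0.0460; -0.0090 -0.0460 0.4149]  K=[0.4645 0.0935 0.0264; 0.0024 0.4903 -0.1944; -0.0100 0.0760 0.6596]  nu=[-2.8465, 3.0691, -5.7983]  x^+=[-2.0129, 0.4738, -1.4519]  P^+=[0.2033 0.0513 0.0351; 0.0513 0.1806 0.0310; 0.0351 0.0310 0.0895]
step 4: x^-=[-1.5907, 0.3102, -1.6328]  P^-=[0.3542 0.0530 0.0314; 0.0530 0.3507 -0.0092; 0.0314 -0.0092 0.2679]  S=[0.7419 -0.1153 -0.0123; -0.1153 0.7147 -0.0389; -0.0123 -0.0389 0.4115]  K=[0.4606 0.0869 0.0243; 0.0020 0.4683 -0.1891; -0.0114 0.0712 0.6589]  nu=[1.5345, 3.2320, 0.3377]  x^+=[-0.5947, 1.7631, -1.1978]  P^+=[0.2008 0.0487 0.0340; 0.0487 0.1725 0.0291; 0.0340 0.0291 0.0888]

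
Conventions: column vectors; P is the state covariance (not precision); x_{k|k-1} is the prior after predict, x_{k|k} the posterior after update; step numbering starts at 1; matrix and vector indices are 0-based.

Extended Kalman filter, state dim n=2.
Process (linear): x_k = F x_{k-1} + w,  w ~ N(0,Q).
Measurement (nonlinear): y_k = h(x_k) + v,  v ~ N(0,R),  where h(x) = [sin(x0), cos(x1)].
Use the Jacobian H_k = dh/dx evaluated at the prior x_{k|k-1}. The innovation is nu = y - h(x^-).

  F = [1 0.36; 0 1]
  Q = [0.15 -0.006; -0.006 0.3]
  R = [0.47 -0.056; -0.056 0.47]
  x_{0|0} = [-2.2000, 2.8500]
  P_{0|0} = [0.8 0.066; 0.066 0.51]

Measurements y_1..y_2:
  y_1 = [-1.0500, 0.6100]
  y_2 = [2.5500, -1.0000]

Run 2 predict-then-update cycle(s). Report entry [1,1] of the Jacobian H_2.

step 1: x^-=[-1.1740, 2.8500]  P^-=[1.0636 0.2436; 0.2436 0.8100]  H_jac=[0.3865 0.0000; 0.0000 -0.2875]  S=[0.6289 -0.0831; -0.0831 0.5369]  K=[0.6497 -0.0299; 0.0944 -0.4191]  nu=[-0.1277, 1.5678]  x^+=[-1.3039, 2.1809]  P^+=[0.7945 0.1755; 0.1755 0.7035]
step 2: x^-=[-0.5187, 2.1809]  P^-=[1.1620 0.4227; 0.4227 1.0035]  H_jac=[0.8684 0.0000; 0.0000 -0.8196]  S=[1.3464 -0.3569; -0.3569 1.1441]  K=[0.7296 -0.0753; 0.0895 -0.6910]  nu=[3.0458, -0.4270]  x^+=[1.7355, 2.7487]  P^+=[0.3997 0.0930; 0.0930 0.4024]

H_jac[1,1] = -0.8196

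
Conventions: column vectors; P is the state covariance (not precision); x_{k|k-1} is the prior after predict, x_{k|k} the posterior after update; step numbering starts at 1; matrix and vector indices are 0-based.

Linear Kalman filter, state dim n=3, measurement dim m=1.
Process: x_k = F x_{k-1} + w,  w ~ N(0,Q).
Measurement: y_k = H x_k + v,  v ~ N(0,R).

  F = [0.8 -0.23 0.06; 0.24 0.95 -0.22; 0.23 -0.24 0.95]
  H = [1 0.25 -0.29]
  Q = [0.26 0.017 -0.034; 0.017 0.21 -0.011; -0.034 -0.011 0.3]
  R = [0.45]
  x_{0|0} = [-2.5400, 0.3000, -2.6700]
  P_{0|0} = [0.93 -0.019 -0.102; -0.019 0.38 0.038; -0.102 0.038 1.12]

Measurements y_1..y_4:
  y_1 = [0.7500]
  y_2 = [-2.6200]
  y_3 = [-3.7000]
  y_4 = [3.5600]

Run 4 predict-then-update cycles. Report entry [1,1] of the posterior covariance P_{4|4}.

step 1: x^-=[-2.2612, 0.2628, -3.1927]  P^-=[0.8755 0.1049 0.1388; 0.1049 0.6469 -0.2652; 0.1388 -0.2652 1.3221]  S=[1.4875]  K=[0.5791; 0.2310; -0.2090]  nu=[2.0196]  x^+=[-1.0916, 0.7293, -3.6148]  P^+=[0.3766 -0.0941 0.3189; -0.0941 0.5676 -0.1934; 0.3189 -0.1934 1.2571]
step 2: x^-=[-1.2579, 1.2261, -3.8602]  P^-=[0.6061 -0.1899 0.4531; -0.1899 0.8091 -0.5257; 0.4531 -0.5257 1.7251]  S=[0.9702]  K=[0.4404; 0.1698; -0.1841]  nu=[-2.7881]  x^+=[-2.4856, 0.7526, -3.3469]  P^+=[0.4180 -0.2625 0.5317; -0.2625 0.7811 -0.4954; 0.5317 -0.4954 1.6922]
step 3: x^-=[-2.3624, 0.8547, -3.9319]  P^-=[0.7362 -0.4200 0.7736; -0.4200 1.0521 -0.9408; 0.7736 -0.9408 2.3815]  S=[0.9300]  K=[0.4375; 0.1246; -0.1637]  nu=[-2.6915]  x^+=[-3.5400, 0.5194, -3.4913]  P^+=[0.5582 -0.4707 0.8402; -0.4707 1.0377 -0.9218; 0.8402 -0.9218 2.3566]
step 4: x^-=[-3.1609, 0.4119, -4.2556]  P^-=[0.9600 -0.7004 1.2404; -0.7004 1.3747 -1.5166; 1.2404 -1.5166 3.3557]  S=[0.9283]  K=[0.4579; 0.0895; -0.1205]  nu=[5.3838]  x^+=[-0.6954, 0.8939, -4.9042]  P^+=[0.7653 -0.7384 1.2917; -0.7384 1.3673 -1.5066; 1.2917 -1.5066 3.3422]

P_post[1,1] = 1.3673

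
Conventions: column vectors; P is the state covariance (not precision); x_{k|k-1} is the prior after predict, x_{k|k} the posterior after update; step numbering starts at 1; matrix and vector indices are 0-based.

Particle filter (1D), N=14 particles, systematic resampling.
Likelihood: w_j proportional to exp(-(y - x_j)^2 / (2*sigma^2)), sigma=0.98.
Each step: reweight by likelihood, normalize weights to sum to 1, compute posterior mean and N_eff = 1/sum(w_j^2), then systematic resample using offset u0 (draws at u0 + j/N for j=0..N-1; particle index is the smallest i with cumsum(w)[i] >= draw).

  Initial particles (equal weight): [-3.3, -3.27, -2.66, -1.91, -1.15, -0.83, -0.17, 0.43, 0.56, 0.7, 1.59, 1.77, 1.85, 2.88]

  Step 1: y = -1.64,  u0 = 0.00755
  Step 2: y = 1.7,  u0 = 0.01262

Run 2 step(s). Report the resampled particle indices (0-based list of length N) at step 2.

resampled_idx = [7, 9, 10, 11, 12, 12, 12, 12, 12, 13, 13, 13, 13, 13]

step 1: w=[0.0566, 0.0596, 0.1383, 0.2289, 0.2098, 0.1690, 0.0772, 0.0255, 0.0191, 0.0137, 0.0010, 0.0006, 0.0004, 0.0000]  mean=-1.5471  Neff=6.3266  idx=[0, 1, 2, 2, 3, 3, 3, 4, 4, 4, 5, 5, 6, 6]
step 2: w=[0.0000, 0.0000, 0.0001, 0.0001, 0.0026, 0.0026, 0.0026, 0.0329, 0.0329, 0.0329, 0.0807, 0.0807, 0.3660, 0.3660]  mean=-0.3873  Neff=3.5193  idx=[7, 9, 10, 11, 12, 12, 12, 12, 12, 13, 13, 13, 13, 13]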